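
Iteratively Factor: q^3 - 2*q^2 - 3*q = (q - 3)*(q^2 + q) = q*(q - 3)*(q + 1)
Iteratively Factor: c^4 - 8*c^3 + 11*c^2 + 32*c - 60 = (c - 5)*(c^3 - 3*c^2 - 4*c + 12) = (c - 5)*(c - 3)*(c^2 - 4) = (c - 5)*(c - 3)*(c - 2)*(c + 2)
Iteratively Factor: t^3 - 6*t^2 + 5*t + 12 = (t + 1)*(t^2 - 7*t + 12) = (t - 4)*(t + 1)*(t - 3)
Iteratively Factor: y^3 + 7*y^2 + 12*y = (y)*(y^2 + 7*y + 12) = y*(y + 4)*(y + 3)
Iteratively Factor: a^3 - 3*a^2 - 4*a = (a - 4)*(a^2 + a) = (a - 4)*(a + 1)*(a)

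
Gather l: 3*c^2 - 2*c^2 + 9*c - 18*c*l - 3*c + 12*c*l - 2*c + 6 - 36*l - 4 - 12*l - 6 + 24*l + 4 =c^2 + 4*c + l*(-6*c - 24)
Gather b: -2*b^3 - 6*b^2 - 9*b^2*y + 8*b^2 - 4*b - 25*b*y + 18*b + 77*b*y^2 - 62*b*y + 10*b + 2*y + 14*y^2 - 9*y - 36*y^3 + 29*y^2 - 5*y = -2*b^3 + b^2*(2 - 9*y) + b*(77*y^2 - 87*y + 24) - 36*y^3 + 43*y^2 - 12*y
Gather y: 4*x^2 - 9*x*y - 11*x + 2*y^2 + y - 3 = 4*x^2 - 11*x + 2*y^2 + y*(1 - 9*x) - 3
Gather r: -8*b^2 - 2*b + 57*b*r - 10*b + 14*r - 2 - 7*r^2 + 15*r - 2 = -8*b^2 - 12*b - 7*r^2 + r*(57*b + 29) - 4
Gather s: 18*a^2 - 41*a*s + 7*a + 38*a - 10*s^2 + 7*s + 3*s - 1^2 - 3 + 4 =18*a^2 + 45*a - 10*s^2 + s*(10 - 41*a)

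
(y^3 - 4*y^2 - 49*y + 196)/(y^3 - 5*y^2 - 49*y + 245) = (y - 4)/(y - 5)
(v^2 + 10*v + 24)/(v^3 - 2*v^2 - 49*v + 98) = (v^2 + 10*v + 24)/(v^3 - 2*v^2 - 49*v + 98)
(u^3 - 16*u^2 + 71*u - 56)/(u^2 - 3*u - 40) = (u^2 - 8*u + 7)/(u + 5)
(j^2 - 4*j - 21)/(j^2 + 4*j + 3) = (j - 7)/(j + 1)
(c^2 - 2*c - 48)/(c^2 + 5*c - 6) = (c - 8)/(c - 1)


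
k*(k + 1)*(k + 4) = k^3 + 5*k^2 + 4*k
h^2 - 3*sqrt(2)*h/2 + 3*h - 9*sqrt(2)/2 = (h + 3)*(h - 3*sqrt(2)/2)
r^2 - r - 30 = (r - 6)*(r + 5)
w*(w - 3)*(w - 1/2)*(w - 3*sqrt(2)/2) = w^4 - 7*w^3/2 - 3*sqrt(2)*w^3/2 + 3*w^2/2 + 21*sqrt(2)*w^2/4 - 9*sqrt(2)*w/4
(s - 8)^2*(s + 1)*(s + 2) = s^4 - 13*s^3 + 18*s^2 + 160*s + 128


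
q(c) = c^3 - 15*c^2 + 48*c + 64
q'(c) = 3*c^2 - 30*c + 48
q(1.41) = 104.66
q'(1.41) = 11.66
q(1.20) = 101.73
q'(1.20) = 16.32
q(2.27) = 107.36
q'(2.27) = -4.64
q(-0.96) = 3.21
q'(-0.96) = 79.56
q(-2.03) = -103.62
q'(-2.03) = 121.26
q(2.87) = 101.85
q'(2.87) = -13.39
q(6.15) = 24.47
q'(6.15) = -23.03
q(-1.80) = -76.83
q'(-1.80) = 111.72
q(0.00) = 64.00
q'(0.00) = 48.00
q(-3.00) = -242.00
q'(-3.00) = 165.00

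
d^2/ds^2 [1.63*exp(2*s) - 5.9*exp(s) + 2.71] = (6.52*exp(s) - 5.9)*exp(s)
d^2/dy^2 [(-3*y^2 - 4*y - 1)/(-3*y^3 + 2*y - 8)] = 2*(27*y^6 + 108*y^5 + 108*y^4 - 480*y^3 - 594*y^2 - 72*y + 260)/(27*y^9 - 54*y^7 + 216*y^6 + 36*y^5 - 288*y^4 + 568*y^3 + 96*y^2 - 384*y + 512)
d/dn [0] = 0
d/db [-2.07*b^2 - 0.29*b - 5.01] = -4.14*b - 0.29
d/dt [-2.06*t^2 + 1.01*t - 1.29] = 1.01 - 4.12*t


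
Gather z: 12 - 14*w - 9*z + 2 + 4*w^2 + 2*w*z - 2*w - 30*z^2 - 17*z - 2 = 4*w^2 - 16*w - 30*z^2 + z*(2*w - 26) + 12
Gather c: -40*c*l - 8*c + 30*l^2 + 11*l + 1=c*(-40*l - 8) + 30*l^2 + 11*l + 1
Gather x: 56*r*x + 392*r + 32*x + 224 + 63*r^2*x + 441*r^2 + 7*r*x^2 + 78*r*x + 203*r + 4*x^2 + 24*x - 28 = 441*r^2 + 595*r + x^2*(7*r + 4) + x*(63*r^2 + 134*r + 56) + 196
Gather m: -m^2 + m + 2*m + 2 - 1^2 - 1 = -m^2 + 3*m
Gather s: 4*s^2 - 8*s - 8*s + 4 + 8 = 4*s^2 - 16*s + 12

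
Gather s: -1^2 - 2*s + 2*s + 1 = 0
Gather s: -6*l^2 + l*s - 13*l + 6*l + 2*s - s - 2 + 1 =-6*l^2 - 7*l + s*(l + 1) - 1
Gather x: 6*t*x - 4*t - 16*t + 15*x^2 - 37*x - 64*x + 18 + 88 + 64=-20*t + 15*x^2 + x*(6*t - 101) + 170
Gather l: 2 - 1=1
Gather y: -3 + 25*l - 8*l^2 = -8*l^2 + 25*l - 3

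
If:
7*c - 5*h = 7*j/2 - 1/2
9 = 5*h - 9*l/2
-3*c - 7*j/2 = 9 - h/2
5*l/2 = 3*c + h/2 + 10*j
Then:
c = -30743/9862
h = -19431/4931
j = -2280/4931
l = -31452/4931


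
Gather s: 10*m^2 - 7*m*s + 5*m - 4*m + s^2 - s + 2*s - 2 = 10*m^2 + m + s^2 + s*(1 - 7*m) - 2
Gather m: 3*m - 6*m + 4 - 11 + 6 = -3*m - 1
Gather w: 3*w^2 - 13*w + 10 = 3*w^2 - 13*w + 10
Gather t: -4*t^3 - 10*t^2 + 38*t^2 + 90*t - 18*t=-4*t^3 + 28*t^2 + 72*t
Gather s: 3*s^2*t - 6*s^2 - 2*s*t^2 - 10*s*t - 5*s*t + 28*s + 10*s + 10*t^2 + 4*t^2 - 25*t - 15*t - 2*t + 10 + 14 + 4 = s^2*(3*t - 6) + s*(-2*t^2 - 15*t + 38) + 14*t^2 - 42*t + 28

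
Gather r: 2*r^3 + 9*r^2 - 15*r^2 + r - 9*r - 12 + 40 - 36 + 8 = 2*r^3 - 6*r^2 - 8*r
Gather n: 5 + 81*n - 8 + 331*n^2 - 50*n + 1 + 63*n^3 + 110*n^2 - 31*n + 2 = 63*n^3 + 441*n^2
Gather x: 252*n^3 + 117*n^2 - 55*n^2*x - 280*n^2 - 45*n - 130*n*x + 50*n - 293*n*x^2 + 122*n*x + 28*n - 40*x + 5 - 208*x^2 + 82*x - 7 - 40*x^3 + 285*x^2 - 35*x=252*n^3 - 163*n^2 + 33*n - 40*x^3 + x^2*(77 - 293*n) + x*(-55*n^2 - 8*n + 7) - 2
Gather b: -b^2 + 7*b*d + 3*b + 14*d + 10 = -b^2 + b*(7*d + 3) + 14*d + 10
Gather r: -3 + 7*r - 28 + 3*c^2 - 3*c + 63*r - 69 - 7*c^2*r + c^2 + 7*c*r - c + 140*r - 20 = 4*c^2 - 4*c + r*(-7*c^2 + 7*c + 210) - 120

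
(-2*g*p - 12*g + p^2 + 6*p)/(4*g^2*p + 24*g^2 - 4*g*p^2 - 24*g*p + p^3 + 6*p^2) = 1/(-2*g + p)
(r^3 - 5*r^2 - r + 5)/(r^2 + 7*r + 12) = (r^3 - 5*r^2 - r + 5)/(r^2 + 7*r + 12)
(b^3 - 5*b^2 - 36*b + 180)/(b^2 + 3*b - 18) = (b^2 - 11*b + 30)/(b - 3)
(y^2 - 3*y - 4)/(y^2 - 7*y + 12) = (y + 1)/(y - 3)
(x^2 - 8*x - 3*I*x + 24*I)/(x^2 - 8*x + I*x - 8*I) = (x - 3*I)/(x + I)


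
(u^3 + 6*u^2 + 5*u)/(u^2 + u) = u + 5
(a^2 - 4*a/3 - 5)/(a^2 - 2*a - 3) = (a + 5/3)/(a + 1)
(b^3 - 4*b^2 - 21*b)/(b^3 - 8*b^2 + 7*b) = (b + 3)/(b - 1)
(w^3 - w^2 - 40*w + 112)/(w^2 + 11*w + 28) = (w^2 - 8*w + 16)/(w + 4)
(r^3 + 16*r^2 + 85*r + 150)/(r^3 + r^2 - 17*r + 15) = (r^2 + 11*r + 30)/(r^2 - 4*r + 3)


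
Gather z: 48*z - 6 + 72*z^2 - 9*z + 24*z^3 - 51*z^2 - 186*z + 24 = 24*z^3 + 21*z^2 - 147*z + 18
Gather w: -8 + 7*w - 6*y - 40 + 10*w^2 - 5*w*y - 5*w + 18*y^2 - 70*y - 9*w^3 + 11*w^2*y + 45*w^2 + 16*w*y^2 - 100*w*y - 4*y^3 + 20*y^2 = -9*w^3 + w^2*(11*y + 55) + w*(16*y^2 - 105*y + 2) - 4*y^3 + 38*y^2 - 76*y - 48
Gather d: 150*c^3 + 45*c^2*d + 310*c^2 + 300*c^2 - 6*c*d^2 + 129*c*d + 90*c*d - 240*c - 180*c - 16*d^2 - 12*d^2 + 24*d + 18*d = 150*c^3 + 610*c^2 - 420*c + d^2*(-6*c - 28) + d*(45*c^2 + 219*c + 42)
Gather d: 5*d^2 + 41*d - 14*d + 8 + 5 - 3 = 5*d^2 + 27*d + 10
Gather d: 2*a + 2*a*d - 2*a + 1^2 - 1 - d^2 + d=-d^2 + d*(2*a + 1)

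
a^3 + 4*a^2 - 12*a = a*(a - 2)*(a + 6)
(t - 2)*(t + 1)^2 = t^3 - 3*t - 2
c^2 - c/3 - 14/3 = (c - 7/3)*(c + 2)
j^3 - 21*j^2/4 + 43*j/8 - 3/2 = (j - 4)*(j - 3/4)*(j - 1/2)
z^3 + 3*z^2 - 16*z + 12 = (z - 2)*(z - 1)*(z + 6)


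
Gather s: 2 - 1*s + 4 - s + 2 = 8 - 2*s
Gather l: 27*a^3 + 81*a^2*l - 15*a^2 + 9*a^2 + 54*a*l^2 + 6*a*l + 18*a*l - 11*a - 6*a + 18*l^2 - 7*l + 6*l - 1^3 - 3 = 27*a^3 - 6*a^2 - 17*a + l^2*(54*a + 18) + l*(81*a^2 + 24*a - 1) - 4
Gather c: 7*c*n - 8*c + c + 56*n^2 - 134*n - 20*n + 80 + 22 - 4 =c*(7*n - 7) + 56*n^2 - 154*n + 98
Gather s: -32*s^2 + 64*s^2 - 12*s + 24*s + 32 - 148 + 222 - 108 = 32*s^2 + 12*s - 2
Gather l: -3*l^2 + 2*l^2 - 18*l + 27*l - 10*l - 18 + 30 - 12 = -l^2 - l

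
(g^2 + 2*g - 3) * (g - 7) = g^3 - 5*g^2 - 17*g + 21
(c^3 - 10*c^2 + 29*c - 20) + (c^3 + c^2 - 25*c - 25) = 2*c^3 - 9*c^2 + 4*c - 45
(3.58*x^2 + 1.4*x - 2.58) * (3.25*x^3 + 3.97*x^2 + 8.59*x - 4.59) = 11.635*x^5 + 18.7626*x^4 + 27.9252*x^3 - 14.6488*x^2 - 28.5882*x + 11.8422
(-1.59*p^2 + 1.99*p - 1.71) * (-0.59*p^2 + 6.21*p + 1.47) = 0.9381*p^4 - 11.048*p^3 + 11.0295*p^2 - 7.6938*p - 2.5137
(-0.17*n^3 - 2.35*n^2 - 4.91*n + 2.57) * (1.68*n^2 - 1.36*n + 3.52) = -0.2856*n^5 - 3.7168*n^4 - 5.6512*n^3 + 2.7232*n^2 - 20.7784*n + 9.0464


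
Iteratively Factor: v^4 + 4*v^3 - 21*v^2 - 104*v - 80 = (v - 5)*(v^3 + 9*v^2 + 24*v + 16) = (v - 5)*(v + 4)*(v^2 + 5*v + 4) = (v - 5)*(v + 1)*(v + 4)*(v + 4)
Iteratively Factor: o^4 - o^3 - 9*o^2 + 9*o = (o)*(o^3 - o^2 - 9*o + 9) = o*(o - 3)*(o^2 + 2*o - 3) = o*(o - 3)*(o - 1)*(o + 3)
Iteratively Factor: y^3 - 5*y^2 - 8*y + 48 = (y - 4)*(y^2 - y - 12) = (y - 4)^2*(y + 3)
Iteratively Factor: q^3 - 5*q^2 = (q)*(q^2 - 5*q) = q^2*(q - 5)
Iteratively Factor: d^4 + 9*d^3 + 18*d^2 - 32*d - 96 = (d + 4)*(d^3 + 5*d^2 - 2*d - 24) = (d + 3)*(d + 4)*(d^2 + 2*d - 8) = (d + 3)*(d + 4)^2*(d - 2)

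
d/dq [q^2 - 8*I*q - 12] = 2*q - 8*I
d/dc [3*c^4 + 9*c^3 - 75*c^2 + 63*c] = 12*c^3 + 27*c^2 - 150*c + 63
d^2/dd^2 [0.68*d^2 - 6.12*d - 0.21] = 1.36000000000000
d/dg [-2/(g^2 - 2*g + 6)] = 4*(g - 1)/(g^2 - 2*g + 6)^2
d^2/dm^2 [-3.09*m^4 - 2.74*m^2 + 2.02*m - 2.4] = -37.08*m^2 - 5.48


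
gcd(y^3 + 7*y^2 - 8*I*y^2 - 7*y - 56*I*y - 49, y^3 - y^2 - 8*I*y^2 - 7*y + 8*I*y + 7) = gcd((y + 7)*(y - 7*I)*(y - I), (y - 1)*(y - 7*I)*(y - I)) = y^2 - 8*I*y - 7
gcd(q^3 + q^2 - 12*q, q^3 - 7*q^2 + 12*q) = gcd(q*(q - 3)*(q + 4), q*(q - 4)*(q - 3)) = q^2 - 3*q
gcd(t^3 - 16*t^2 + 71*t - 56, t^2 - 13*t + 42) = t - 7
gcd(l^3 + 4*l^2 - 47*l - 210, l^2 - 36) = l + 6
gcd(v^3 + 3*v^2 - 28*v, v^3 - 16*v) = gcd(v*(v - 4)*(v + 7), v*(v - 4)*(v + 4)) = v^2 - 4*v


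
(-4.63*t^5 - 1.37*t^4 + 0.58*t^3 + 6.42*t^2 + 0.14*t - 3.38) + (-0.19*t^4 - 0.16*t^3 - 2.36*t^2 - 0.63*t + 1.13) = -4.63*t^5 - 1.56*t^4 + 0.42*t^3 + 4.06*t^2 - 0.49*t - 2.25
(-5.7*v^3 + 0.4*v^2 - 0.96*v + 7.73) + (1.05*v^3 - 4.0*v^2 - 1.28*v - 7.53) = -4.65*v^3 - 3.6*v^2 - 2.24*v + 0.2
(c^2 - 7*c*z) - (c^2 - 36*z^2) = -7*c*z + 36*z^2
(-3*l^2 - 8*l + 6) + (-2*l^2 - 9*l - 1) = -5*l^2 - 17*l + 5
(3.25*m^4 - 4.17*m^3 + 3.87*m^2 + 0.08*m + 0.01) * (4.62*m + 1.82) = 15.015*m^5 - 13.3504*m^4 + 10.29*m^3 + 7.413*m^2 + 0.1918*m + 0.0182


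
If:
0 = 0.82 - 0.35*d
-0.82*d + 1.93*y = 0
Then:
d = 2.34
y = 1.00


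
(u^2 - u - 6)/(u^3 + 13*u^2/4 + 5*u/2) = 4*(u - 3)/(u*(4*u + 5))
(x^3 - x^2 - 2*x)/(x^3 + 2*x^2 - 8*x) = (x + 1)/(x + 4)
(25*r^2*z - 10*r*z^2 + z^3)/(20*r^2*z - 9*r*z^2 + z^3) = (-5*r + z)/(-4*r + z)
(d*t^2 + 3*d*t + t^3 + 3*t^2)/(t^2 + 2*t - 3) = t*(d + t)/(t - 1)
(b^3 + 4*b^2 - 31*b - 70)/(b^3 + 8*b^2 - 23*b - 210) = (b + 2)/(b + 6)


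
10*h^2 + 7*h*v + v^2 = (2*h + v)*(5*h + v)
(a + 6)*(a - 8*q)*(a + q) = a^3 - 7*a^2*q + 6*a^2 - 8*a*q^2 - 42*a*q - 48*q^2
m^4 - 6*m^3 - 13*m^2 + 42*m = m*(m - 7)*(m - 2)*(m + 3)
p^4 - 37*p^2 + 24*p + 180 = (p - 5)*(p - 3)*(p + 2)*(p + 6)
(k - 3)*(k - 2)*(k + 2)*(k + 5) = k^4 + 2*k^3 - 19*k^2 - 8*k + 60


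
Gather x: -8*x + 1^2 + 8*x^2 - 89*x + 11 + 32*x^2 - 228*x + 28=40*x^2 - 325*x + 40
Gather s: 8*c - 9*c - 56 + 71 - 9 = 6 - c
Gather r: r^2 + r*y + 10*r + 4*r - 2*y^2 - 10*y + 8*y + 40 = r^2 + r*(y + 14) - 2*y^2 - 2*y + 40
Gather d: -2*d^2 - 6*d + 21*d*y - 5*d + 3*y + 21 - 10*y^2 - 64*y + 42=-2*d^2 + d*(21*y - 11) - 10*y^2 - 61*y + 63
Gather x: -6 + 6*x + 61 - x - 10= 5*x + 45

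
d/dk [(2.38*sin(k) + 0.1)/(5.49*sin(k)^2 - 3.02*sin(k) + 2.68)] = (-13.0662*sin(k)^2 - 1.098*sin(k) + 6.6804)*cos(k)/(30.1401*sin(k)^4 - 33.1596*sin(k)^3 + 38.5468*sin(k)^2 - 16.1872*sin(k) + 7.1824)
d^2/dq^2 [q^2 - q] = 2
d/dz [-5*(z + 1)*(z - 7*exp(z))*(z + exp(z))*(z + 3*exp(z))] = 15*z^3*exp(z) - 20*z^3 + 250*z^2*exp(2*z) + 60*z^2*exp(z) - 15*z^2 + 315*z*exp(3*z) + 500*z*exp(2*z) + 30*z*exp(z) + 420*exp(3*z) + 125*exp(2*z)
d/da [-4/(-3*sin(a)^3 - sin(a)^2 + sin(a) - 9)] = 4*(-9*sin(a)^2 - 2*sin(a) + 1)*cos(a)/(3*sin(a)^3 + sin(a)^2 - sin(a) + 9)^2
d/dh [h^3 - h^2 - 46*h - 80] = 3*h^2 - 2*h - 46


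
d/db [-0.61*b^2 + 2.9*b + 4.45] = 2.9 - 1.22*b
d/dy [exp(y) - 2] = exp(y)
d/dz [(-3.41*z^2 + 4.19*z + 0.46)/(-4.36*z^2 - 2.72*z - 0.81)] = (27.5436*z^2 + 9.5354*z - 2.1427)/(19.0096*z^4 + 23.7184*z^3 + 14.4616*z^2 + 4.4064*z + 0.6561)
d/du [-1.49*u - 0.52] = -1.49000000000000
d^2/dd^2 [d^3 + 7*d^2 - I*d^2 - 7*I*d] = 6*d + 14 - 2*I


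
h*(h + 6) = h^2 + 6*h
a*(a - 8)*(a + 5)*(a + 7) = a^4 + 4*a^3 - 61*a^2 - 280*a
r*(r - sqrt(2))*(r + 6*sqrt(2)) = r^3 + 5*sqrt(2)*r^2 - 12*r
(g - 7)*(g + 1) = g^2 - 6*g - 7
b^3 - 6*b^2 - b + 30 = (b - 5)*(b - 3)*(b + 2)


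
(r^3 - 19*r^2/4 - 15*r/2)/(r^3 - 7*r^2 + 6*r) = (r + 5/4)/(r - 1)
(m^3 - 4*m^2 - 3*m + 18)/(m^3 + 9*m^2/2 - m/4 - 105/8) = 8*(m^3 - 4*m^2 - 3*m + 18)/(8*m^3 + 36*m^2 - 2*m - 105)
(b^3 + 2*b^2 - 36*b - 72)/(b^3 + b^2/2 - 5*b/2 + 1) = 2*(b^2 - 36)/(2*b^2 - 3*b + 1)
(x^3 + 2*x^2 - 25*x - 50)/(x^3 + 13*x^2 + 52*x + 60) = (x - 5)/(x + 6)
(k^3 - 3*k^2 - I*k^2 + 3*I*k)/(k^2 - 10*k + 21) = k*(k - I)/(k - 7)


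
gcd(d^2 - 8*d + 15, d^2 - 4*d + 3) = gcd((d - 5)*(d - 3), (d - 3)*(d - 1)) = d - 3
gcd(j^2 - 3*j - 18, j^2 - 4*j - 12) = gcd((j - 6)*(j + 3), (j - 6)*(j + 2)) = j - 6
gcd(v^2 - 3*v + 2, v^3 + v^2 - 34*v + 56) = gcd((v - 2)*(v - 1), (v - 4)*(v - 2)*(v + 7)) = v - 2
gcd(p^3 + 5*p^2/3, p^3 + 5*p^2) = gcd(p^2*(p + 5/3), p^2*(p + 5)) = p^2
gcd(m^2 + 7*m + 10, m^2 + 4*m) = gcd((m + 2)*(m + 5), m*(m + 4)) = 1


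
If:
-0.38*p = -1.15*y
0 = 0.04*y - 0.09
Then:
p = 6.81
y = 2.25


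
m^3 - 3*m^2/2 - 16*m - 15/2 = (m - 5)*(m + 1/2)*(m + 3)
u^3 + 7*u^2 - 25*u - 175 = (u - 5)*(u + 5)*(u + 7)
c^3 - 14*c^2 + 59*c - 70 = (c - 7)*(c - 5)*(c - 2)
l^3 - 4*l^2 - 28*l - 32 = (l - 8)*(l + 2)^2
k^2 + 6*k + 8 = (k + 2)*(k + 4)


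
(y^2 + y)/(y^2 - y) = (y + 1)/(y - 1)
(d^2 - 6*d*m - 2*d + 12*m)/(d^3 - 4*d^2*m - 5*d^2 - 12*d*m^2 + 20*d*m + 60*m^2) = (d - 2)/(d^2 + 2*d*m - 5*d - 10*m)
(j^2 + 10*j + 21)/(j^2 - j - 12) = (j + 7)/(j - 4)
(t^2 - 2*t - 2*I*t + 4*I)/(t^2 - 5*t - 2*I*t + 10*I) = (t - 2)/(t - 5)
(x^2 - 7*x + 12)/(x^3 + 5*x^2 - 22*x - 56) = (x - 3)/(x^2 + 9*x + 14)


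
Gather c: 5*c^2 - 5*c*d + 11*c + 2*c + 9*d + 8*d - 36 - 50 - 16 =5*c^2 + c*(13 - 5*d) + 17*d - 102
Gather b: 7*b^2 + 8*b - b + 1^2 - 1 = 7*b^2 + 7*b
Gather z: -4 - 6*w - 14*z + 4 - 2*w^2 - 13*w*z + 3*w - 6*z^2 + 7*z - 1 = -2*w^2 - 3*w - 6*z^2 + z*(-13*w - 7) - 1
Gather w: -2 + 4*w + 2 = 4*w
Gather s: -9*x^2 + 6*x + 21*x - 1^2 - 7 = -9*x^2 + 27*x - 8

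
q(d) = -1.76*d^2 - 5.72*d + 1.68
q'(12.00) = -47.96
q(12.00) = -320.40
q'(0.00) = -5.72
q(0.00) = 1.68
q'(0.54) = -7.62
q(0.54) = -1.92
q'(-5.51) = 13.68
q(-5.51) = -20.24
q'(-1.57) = -0.19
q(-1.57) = 6.32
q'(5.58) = -25.36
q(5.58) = -85.04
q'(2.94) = -16.07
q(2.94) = -30.35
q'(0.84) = -8.68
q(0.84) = -4.37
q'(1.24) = -10.08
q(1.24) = -8.12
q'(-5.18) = 12.51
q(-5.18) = -15.92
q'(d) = -3.52*d - 5.72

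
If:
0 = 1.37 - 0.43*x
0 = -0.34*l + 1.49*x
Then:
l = 13.96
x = 3.19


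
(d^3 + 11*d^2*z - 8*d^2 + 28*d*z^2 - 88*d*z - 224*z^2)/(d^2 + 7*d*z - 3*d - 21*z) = (d^2 + 4*d*z - 8*d - 32*z)/(d - 3)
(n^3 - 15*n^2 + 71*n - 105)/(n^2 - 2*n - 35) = (n^2 - 8*n + 15)/(n + 5)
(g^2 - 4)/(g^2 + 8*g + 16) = (g^2 - 4)/(g^2 + 8*g + 16)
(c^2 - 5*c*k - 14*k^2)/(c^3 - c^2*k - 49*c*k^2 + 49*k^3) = (c + 2*k)/(c^2 + 6*c*k - 7*k^2)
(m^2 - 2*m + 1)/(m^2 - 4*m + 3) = (m - 1)/(m - 3)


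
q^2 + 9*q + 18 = (q + 3)*(q + 6)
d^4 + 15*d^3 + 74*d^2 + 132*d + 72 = (d + 1)*(d + 2)*(d + 6)^2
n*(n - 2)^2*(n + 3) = n^4 - n^3 - 8*n^2 + 12*n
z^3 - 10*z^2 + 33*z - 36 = (z - 4)*(z - 3)^2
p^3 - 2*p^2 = p^2*(p - 2)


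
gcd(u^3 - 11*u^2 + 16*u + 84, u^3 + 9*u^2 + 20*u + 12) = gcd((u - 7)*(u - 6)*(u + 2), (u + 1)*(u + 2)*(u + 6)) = u + 2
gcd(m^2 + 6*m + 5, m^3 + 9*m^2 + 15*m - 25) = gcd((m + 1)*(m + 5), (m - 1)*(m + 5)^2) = m + 5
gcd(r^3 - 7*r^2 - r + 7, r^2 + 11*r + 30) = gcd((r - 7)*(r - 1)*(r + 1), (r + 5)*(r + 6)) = 1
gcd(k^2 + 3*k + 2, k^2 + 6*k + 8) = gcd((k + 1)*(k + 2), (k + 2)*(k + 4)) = k + 2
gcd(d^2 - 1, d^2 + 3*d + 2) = d + 1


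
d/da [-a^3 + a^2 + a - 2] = -3*a^2 + 2*a + 1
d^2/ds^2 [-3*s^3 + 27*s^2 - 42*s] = 54 - 18*s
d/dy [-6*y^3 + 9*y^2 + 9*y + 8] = -18*y^2 + 18*y + 9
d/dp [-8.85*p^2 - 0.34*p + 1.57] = -17.7*p - 0.34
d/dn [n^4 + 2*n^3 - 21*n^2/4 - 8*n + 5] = 4*n^3 + 6*n^2 - 21*n/2 - 8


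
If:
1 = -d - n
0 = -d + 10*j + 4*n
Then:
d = -n - 1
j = -n/2 - 1/10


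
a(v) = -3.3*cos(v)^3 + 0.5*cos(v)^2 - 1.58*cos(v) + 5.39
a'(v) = 9.9*sin(v)*cos(v)^2 - 1.0*sin(v)*cos(v) + 1.58*sin(v)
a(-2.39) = 8.10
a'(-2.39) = -5.19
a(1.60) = 5.44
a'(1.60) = 1.62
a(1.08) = 4.41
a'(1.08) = 2.92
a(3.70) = 9.10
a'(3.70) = -5.06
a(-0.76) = 3.25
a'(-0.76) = -4.17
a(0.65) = 2.78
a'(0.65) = 4.27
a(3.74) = 8.90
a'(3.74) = -5.16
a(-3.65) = 9.35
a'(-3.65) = 4.87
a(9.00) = 9.74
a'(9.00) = 4.41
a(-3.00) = 10.65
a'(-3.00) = -1.73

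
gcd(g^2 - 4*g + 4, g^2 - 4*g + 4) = g^2 - 4*g + 4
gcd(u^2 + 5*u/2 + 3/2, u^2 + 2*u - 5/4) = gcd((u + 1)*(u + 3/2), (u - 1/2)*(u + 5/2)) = 1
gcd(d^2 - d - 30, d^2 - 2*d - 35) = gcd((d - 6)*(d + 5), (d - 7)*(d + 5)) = d + 5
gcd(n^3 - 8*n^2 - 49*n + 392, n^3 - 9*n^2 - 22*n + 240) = n - 8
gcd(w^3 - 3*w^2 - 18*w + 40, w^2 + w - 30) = w - 5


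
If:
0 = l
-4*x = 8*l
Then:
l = 0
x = 0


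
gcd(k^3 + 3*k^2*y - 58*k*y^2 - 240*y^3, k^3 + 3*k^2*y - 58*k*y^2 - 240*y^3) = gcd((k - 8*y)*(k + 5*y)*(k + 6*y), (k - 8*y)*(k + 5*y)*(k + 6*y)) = -k^3 - 3*k^2*y + 58*k*y^2 + 240*y^3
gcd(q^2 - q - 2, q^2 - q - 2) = q^2 - q - 2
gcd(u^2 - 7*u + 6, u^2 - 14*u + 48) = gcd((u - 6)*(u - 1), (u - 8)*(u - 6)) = u - 6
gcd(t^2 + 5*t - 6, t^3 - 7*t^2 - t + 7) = t - 1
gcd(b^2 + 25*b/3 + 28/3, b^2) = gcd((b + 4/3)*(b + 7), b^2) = 1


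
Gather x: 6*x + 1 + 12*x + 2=18*x + 3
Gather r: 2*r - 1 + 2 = 2*r + 1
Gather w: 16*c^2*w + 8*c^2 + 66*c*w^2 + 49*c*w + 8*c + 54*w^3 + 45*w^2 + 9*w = 8*c^2 + 8*c + 54*w^3 + w^2*(66*c + 45) + w*(16*c^2 + 49*c + 9)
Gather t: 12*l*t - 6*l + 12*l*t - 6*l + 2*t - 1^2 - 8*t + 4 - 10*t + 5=-12*l + t*(24*l - 16) + 8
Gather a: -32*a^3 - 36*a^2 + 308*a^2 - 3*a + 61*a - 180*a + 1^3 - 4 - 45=-32*a^3 + 272*a^2 - 122*a - 48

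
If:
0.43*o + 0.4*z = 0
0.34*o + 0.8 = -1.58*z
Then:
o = 0.59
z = -0.63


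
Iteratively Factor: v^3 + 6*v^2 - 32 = (v + 4)*(v^2 + 2*v - 8) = (v - 2)*(v + 4)*(v + 4)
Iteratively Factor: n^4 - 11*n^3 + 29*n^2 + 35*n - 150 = (n - 5)*(n^3 - 6*n^2 - n + 30) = (n - 5)*(n - 3)*(n^2 - 3*n - 10) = (n - 5)*(n - 3)*(n + 2)*(n - 5)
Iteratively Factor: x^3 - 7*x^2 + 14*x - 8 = (x - 2)*(x^2 - 5*x + 4) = (x - 2)*(x - 1)*(x - 4)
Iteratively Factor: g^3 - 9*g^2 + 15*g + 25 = (g - 5)*(g^2 - 4*g - 5) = (g - 5)^2*(g + 1)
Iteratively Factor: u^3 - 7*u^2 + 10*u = (u - 5)*(u^2 - 2*u) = u*(u - 5)*(u - 2)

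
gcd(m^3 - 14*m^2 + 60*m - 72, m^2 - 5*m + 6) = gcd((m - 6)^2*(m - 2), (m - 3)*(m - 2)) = m - 2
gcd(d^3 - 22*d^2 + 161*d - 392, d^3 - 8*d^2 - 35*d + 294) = d^2 - 14*d + 49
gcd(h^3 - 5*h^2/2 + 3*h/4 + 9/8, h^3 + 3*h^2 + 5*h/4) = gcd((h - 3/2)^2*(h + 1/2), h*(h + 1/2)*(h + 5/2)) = h + 1/2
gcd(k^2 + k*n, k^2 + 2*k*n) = k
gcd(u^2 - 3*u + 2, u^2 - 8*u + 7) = u - 1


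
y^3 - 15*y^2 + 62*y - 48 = (y - 8)*(y - 6)*(y - 1)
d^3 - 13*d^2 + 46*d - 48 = (d - 8)*(d - 3)*(d - 2)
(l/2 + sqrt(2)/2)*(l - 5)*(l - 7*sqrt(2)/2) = l^3/2 - 5*l^2/2 - 5*sqrt(2)*l^2/4 - 7*l/2 + 25*sqrt(2)*l/4 + 35/2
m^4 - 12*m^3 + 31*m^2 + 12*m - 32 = (m - 8)*(m - 4)*(m - 1)*(m + 1)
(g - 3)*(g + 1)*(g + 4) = g^3 + 2*g^2 - 11*g - 12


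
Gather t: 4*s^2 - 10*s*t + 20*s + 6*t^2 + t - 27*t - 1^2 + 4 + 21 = 4*s^2 + 20*s + 6*t^2 + t*(-10*s - 26) + 24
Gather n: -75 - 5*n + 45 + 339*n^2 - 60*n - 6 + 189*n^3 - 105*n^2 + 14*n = 189*n^3 + 234*n^2 - 51*n - 36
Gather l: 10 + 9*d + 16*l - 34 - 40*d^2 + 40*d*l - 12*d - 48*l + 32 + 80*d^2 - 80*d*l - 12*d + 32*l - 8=40*d^2 - 40*d*l - 15*d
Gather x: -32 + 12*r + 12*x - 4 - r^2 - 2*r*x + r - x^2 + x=-r^2 + 13*r - x^2 + x*(13 - 2*r) - 36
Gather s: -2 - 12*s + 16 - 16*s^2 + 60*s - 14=-16*s^2 + 48*s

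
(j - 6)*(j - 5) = j^2 - 11*j + 30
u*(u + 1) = u^2 + u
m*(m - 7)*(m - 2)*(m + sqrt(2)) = m^4 - 9*m^3 + sqrt(2)*m^3 - 9*sqrt(2)*m^2 + 14*m^2 + 14*sqrt(2)*m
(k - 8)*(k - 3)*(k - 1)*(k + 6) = k^4 - 6*k^3 - 37*k^2 + 186*k - 144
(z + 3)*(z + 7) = z^2 + 10*z + 21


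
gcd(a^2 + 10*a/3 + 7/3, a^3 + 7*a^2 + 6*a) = a + 1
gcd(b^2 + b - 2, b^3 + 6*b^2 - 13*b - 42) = b + 2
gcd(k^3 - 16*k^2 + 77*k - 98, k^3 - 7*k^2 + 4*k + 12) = k - 2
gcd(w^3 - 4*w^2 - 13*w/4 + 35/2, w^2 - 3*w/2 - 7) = w^2 - 3*w/2 - 7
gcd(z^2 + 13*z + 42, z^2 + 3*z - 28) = z + 7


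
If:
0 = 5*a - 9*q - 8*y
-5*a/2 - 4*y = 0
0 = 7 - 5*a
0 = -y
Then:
No Solution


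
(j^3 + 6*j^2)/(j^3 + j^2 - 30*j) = j/(j - 5)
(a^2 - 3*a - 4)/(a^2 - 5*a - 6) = (a - 4)/(a - 6)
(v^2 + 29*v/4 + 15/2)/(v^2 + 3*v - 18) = (v + 5/4)/(v - 3)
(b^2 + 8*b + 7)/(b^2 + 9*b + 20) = (b^2 + 8*b + 7)/(b^2 + 9*b + 20)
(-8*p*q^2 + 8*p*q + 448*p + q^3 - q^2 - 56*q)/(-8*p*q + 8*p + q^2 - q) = (q^2 - q - 56)/(q - 1)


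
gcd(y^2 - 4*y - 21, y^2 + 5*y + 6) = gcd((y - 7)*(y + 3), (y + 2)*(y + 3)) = y + 3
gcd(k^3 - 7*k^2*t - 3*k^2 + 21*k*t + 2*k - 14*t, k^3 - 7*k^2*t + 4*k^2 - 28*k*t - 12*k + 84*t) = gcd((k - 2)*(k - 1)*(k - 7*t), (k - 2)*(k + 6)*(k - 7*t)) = -k^2 + 7*k*t + 2*k - 14*t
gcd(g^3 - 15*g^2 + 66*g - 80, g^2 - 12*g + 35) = g - 5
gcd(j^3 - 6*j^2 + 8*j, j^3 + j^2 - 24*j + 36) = j - 2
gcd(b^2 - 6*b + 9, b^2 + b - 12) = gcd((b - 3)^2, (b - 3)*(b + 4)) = b - 3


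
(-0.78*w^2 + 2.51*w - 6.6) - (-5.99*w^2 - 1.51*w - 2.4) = 5.21*w^2 + 4.02*w - 4.2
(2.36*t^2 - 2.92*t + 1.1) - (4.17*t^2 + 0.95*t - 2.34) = -1.81*t^2 - 3.87*t + 3.44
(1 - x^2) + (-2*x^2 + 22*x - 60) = -3*x^2 + 22*x - 59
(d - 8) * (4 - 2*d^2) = -2*d^3 + 16*d^2 + 4*d - 32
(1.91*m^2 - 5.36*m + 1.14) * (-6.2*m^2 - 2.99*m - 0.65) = -11.842*m^4 + 27.5211*m^3 + 7.7169*m^2 + 0.0754000000000006*m - 0.741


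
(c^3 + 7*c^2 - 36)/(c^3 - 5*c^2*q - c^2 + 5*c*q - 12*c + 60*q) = (-c^2 - 4*c + 12)/(-c^2 + 5*c*q + 4*c - 20*q)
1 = 1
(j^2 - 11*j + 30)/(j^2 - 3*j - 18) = (j - 5)/(j + 3)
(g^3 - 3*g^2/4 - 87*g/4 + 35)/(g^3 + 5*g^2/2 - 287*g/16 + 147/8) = 4*(g^2 + g - 20)/(4*g^2 + 17*g - 42)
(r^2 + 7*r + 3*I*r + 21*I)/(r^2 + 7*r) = (r + 3*I)/r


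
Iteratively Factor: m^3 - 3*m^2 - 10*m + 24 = (m + 3)*(m^2 - 6*m + 8) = (m - 2)*(m + 3)*(m - 4)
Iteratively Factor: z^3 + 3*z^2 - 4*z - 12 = (z + 3)*(z^2 - 4) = (z - 2)*(z + 3)*(z + 2)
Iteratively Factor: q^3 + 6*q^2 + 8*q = (q + 4)*(q^2 + 2*q) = q*(q + 4)*(q + 2)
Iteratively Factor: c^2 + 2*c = (c)*(c + 2)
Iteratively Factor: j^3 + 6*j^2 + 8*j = (j + 4)*(j^2 + 2*j) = j*(j + 4)*(j + 2)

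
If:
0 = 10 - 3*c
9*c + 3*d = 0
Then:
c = 10/3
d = -10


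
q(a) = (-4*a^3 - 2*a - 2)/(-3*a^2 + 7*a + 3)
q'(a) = (6*a - 7)*(-4*a^3 - 2*a - 2)/(-3*a^2 + 7*a + 3)^2 + (-12*a^2 - 2)/(-3*a^2 + 7*a + 3) = 2*(6*a^4 - 28*a^3 - 21*a^2 - 6*a + 4)/(9*a^4 - 42*a^3 + 31*a^2 + 42*a + 9)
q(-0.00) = -0.67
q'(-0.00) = 0.89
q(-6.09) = -6.05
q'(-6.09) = 1.22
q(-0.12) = -0.83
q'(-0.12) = 1.99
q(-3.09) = -2.58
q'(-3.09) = 1.07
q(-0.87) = -0.44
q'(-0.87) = 1.06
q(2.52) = -44.72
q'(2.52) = -277.78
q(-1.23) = -0.78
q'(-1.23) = 0.88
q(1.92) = -6.35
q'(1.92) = -13.92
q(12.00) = 20.11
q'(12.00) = 1.23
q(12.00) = 20.11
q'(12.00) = 1.23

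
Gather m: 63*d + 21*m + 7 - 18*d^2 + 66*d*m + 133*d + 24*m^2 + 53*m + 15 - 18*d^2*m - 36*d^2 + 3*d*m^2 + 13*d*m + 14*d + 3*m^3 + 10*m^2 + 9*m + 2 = -54*d^2 + 210*d + 3*m^3 + m^2*(3*d + 34) + m*(-18*d^2 + 79*d + 83) + 24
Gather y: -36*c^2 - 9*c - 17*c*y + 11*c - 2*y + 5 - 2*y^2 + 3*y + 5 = -36*c^2 + 2*c - 2*y^2 + y*(1 - 17*c) + 10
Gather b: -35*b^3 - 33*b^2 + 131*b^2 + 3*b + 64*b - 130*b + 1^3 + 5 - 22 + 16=-35*b^3 + 98*b^2 - 63*b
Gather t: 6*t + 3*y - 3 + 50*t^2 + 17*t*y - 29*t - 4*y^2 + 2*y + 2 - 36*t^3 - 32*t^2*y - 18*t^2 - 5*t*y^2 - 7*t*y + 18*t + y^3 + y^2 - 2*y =-36*t^3 + t^2*(32 - 32*y) + t*(-5*y^2 + 10*y - 5) + y^3 - 3*y^2 + 3*y - 1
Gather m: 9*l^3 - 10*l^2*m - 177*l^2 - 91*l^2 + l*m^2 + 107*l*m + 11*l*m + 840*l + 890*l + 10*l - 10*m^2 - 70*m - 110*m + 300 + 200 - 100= 9*l^3 - 268*l^2 + 1740*l + m^2*(l - 10) + m*(-10*l^2 + 118*l - 180) + 400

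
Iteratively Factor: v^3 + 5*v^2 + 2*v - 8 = (v + 2)*(v^2 + 3*v - 4) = (v - 1)*(v + 2)*(v + 4)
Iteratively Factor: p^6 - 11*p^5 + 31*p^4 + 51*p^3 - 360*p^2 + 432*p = (p)*(p^5 - 11*p^4 + 31*p^3 + 51*p^2 - 360*p + 432) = p*(p - 3)*(p^4 - 8*p^3 + 7*p^2 + 72*p - 144) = p*(p - 4)*(p - 3)*(p^3 - 4*p^2 - 9*p + 36) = p*(p - 4)*(p - 3)*(p + 3)*(p^2 - 7*p + 12) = p*(p - 4)*(p - 3)^2*(p + 3)*(p - 4)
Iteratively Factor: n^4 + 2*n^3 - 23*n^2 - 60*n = (n - 5)*(n^3 + 7*n^2 + 12*n) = n*(n - 5)*(n^2 + 7*n + 12) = n*(n - 5)*(n + 3)*(n + 4)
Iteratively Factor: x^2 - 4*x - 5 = (x + 1)*(x - 5)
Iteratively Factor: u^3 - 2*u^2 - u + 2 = (u - 2)*(u^2 - 1) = (u - 2)*(u - 1)*(u + 1)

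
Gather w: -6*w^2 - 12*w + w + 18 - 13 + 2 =-6*w^2 - 11*w + 7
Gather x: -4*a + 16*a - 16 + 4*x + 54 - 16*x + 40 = 12*a - 12*x + 78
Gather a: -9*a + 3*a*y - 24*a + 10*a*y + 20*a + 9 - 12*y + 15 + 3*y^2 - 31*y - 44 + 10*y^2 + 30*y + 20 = a*(13*y - 13) + 13*y^2 - 13*y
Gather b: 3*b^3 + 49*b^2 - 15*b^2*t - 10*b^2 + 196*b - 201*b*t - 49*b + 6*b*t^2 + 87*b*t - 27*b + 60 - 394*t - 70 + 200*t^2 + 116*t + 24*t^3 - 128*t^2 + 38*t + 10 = 3*b^3 + b^2*(39 - 15*t) + b*(6*t^2 - 114*t + 120) + 24*t^3 + 72*t^2 - 240*t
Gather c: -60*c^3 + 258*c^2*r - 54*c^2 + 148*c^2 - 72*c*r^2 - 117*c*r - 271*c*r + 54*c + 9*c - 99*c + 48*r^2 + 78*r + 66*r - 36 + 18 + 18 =-60*c^3 + c^2*(258*r + 94) + c*(-72*r^2 - 388*r - 36) + 48*r^2 + 144*r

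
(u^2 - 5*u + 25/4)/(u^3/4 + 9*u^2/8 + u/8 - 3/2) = 2*(4*u^2 - 20*u + 25)/(2*u^3 + 9*u^2 + u - 12)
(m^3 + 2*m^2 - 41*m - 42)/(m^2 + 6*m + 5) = (m^2 + m - 42)/(m + 5)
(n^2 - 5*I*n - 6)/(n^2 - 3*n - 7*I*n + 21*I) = (n^2 - 5*I*n - 6)/(n^2 - 3*n - 7*I*n + 21*I)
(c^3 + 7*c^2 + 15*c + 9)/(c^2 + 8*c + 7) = (c^2 + 6*c + 9)/(c + 7)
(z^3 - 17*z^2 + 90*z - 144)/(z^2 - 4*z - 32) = (z^2 - 9*z + 18)/(z + 4)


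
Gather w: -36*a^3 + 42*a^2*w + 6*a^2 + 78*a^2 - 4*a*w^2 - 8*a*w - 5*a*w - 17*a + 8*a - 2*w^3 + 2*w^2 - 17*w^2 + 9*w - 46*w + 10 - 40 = -36*a^3 + 84*a^2 - 9*a - 2*w^3 + w^2*(-4*a - 15) + w*(42*a^2 - 13*a - 37) - 30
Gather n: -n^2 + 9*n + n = -n^2 + 10*n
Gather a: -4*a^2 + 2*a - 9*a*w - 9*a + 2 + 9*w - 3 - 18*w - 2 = -4*a^2 + a*(-9*w - 7) - 9*w - 3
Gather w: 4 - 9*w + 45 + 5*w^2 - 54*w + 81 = 5*w^2 - 63*w + 130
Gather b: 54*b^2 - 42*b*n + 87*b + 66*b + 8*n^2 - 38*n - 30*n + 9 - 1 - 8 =54*b^2 + b*(153 - 42*n) + 8*n^2 - 68*n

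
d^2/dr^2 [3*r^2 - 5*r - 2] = 6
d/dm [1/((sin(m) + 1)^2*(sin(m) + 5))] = -(3*sin(m) + 11)*cos(m)/((sin(m) + 1)^3*(sin(m) + 5)^2)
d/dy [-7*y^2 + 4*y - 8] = 4 - 14*y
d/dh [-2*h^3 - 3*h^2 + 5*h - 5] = -6*h^2 - 6*h + 5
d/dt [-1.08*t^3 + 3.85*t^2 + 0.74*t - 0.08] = -3.24*t^2 + 7.7*t + 0.74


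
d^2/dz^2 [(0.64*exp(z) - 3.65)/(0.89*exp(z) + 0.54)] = (1.940814 - 3.198749*exp(z))*exp(z)/(0.704969*exp(3*z) + 1.283202*exp(2*z) + 0.778572*exp(z) + 0.157464)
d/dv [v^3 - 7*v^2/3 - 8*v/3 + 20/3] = 3*v^2 - 14*v/3 - 8/3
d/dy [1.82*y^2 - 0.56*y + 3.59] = 3.64*y - 0.56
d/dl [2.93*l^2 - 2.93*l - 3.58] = 5.86*l - 2.93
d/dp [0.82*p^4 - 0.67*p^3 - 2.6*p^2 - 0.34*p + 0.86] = 3.28*p^3 - 2.01*p^2 - 5.2*p - 0.34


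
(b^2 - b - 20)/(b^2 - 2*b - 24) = (b - 5)/(b - 6)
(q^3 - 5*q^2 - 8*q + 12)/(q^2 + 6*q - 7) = (q^2 - 4*q - 12)/(q + 7)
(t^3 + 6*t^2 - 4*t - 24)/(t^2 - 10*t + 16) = (t^2 + 8*t + 12)/(t - 8)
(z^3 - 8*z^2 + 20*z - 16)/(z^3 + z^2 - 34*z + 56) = (z - 2)/(z + 7)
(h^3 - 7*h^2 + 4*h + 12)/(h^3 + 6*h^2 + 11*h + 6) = (h^2 - 8*h + 12)/(h^2 + 5*h + 6)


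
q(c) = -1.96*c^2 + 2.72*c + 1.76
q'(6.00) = -20.80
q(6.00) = -52.48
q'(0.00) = 2.72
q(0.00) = 1.76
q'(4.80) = -16.10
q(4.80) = -30.34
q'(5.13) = -17.39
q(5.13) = -35.87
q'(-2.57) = 12.79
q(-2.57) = -18.18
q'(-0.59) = 5.03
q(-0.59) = -0.53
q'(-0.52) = 4.76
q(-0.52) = -0.18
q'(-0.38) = 4.21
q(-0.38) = 0.44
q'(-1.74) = 9.54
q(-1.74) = -8.91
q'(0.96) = -1.04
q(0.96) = 2.56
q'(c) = 2.72 - 3.92*c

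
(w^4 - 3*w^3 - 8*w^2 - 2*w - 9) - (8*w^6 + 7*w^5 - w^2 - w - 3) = -8*w^6 - 7*w^5 + w^4 - 3*w^3 - 7*w^2 - w - 6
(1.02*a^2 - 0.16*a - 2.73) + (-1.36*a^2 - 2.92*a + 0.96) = -0.34*a^2 - 3.08*a - 1.77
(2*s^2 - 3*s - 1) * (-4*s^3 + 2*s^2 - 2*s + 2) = -8*s^5 + 16*s^4 - 6*s^3 + 8*s^2 - 4*s - 2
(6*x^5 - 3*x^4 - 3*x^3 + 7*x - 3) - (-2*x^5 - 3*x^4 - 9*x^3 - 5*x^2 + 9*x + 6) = 8*x^5 + 6*x^3 + 5*x^2 - 2*x - 9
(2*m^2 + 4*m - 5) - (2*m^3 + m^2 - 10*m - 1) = -2*m^3 + m^2 + 14*m - 4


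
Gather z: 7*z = 7*z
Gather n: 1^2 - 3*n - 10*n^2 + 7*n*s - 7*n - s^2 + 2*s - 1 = -10*n^2 + n*(7*s - 10) - s^2 + 2*s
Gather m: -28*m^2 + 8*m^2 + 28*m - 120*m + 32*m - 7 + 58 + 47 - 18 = -20*m^2 - 60*m + 80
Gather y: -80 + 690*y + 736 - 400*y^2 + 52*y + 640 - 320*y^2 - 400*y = -720*y^2 + 342*y + 1296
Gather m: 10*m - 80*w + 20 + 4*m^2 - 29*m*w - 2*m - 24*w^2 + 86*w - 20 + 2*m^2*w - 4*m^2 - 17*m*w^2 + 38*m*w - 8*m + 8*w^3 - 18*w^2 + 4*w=2*m^2*w + m*(-17*w^2 + 9*w) + 8*w^3 - 42*w^2 + 10*w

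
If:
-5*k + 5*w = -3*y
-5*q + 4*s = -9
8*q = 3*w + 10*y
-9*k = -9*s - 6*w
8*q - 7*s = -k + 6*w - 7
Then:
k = 4227/806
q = 4543/1209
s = 5917/2418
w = 1691/403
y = 325/186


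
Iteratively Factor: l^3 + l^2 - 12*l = (l)*(l^2 + l - 12) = l*(l + 4)*(l - 3)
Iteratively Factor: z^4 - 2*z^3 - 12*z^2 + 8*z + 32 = (z - 4)*(z^3 + 2*z^2 - 4*z - 8) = (z - 4)*(z + 2)*(z^2 - 4) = (z - 4)*(z - 2)*(z + 2)*(z + 2)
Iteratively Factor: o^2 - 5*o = (o - 5)*(o)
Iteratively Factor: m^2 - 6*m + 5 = (m - 5)*(m - 1)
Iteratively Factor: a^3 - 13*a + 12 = (a - 3)*(a^2 + 3*a - 4) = (a - 3)*(a - 1)*(a + 4)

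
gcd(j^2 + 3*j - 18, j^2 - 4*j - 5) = 1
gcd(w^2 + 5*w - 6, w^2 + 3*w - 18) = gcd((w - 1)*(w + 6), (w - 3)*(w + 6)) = w + 6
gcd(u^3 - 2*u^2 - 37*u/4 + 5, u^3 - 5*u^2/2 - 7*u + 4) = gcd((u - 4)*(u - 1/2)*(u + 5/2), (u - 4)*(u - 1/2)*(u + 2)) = u^2 - 9*u/2 + 2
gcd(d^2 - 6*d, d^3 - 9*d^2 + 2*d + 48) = 1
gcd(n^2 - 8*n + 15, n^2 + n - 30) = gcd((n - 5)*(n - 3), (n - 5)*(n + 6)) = n - 5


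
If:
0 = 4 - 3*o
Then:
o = 4/3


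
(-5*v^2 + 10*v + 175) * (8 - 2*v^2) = 10*v^4 - 20*v^3 - 390*v^2 + 80*v + 1400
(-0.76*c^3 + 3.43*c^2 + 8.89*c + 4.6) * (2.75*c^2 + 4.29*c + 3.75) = -2.09*c^5 + 6.1721*c^4 + 36.3122*c^3 + 63.6506*c^2 + 53.0715*c + 17.25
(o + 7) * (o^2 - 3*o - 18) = o^3 + 4*o^2 - 39*o - 126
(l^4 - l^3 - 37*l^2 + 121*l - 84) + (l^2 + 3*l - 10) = l^4 - l^3 - 36*l^2 + 124*l - 94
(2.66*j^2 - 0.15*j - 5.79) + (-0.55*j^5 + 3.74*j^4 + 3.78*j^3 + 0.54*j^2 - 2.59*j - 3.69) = -0.55*j^5 + 3.74*j^4 + 3.78*j^3 + 3.2*j^2 - 2.74*j - 9.48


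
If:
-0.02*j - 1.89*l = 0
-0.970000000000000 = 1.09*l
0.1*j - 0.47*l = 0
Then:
No Solution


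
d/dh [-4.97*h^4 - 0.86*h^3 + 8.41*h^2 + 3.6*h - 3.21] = -19.88*h^3 - 2.58*h^2 + 16.82*h + 3.6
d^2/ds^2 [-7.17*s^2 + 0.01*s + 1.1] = -14.3400000000000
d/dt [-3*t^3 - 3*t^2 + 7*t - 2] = -9*t^2 - 6*t + 7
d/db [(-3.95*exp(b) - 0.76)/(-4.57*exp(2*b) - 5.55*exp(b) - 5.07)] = (-18.0515*exp(2*b) - 6.9464*exp(b) + 15.8085)*exp(b)/(20.8849*exp(4*b) + 50.727*exp(3*b) + 77.1423*exp(2*b) + 56.277*exp(b) + 25.7049)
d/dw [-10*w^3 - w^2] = 2*w*(-15*w - 1)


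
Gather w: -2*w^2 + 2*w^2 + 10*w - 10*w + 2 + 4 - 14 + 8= 0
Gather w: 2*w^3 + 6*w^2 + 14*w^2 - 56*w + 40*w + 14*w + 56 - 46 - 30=2*w^3 + 20*w^2 - 2*w - 20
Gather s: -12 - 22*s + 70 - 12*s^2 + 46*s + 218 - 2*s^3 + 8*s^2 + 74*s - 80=-2*s^3 - 4*s^2 + 98*s + 196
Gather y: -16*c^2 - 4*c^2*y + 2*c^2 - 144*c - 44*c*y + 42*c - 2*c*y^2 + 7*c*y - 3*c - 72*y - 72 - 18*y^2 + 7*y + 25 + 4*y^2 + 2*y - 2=-14*c^2 - 105*c + y^2*(-2*c - 14) + y*(-4*c^2 - 37*c - 63) - 49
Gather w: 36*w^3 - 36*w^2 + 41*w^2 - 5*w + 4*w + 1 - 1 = 36*w^3 + 5*w^2 - w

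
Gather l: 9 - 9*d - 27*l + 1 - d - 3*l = -10*d - 30*l + 10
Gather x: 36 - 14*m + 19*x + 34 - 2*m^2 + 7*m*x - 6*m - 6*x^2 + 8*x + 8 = -2*m^2 - 20*m - 6*x^2 + x*(7*m + 27) + 78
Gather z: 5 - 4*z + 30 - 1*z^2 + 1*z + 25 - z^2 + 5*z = -2*z^2 + 2*z + 60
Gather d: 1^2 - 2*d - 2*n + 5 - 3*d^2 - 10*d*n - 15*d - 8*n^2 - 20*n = -3*d^2 + d*(-10*n - 17) - 8*n^2 - 22*n + 6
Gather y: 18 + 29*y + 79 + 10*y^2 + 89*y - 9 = 10*y^2 + 118*y + 88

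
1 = 1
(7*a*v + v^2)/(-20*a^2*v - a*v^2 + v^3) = (7*a + v)/(-20*a^2 - a*v + v^2)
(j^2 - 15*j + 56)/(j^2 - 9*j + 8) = (j - 7)/(j - 1)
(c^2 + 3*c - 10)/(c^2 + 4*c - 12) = (c + 5)/(c + 6)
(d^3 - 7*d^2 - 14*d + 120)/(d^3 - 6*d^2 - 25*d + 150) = (d + 4)/(d + 5)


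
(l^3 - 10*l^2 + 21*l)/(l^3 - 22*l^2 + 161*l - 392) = l*(l - 3)/(l^2 - 15*l + 56)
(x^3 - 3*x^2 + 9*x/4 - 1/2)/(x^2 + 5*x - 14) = (x^2 - x + 1/4)/(x + 7)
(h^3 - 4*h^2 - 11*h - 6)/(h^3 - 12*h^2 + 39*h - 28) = (h^3 - 4*h^2 - 11*h - 6)/(h^3 - 12*h^2 + 39*h - 28)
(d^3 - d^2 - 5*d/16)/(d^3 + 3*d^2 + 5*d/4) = (16*d^2 - 16*d - 5)/(4*(4*d^2 + 12*d + 5))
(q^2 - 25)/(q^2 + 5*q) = (q - 5)/q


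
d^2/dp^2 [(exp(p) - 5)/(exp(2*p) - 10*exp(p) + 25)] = (exp(p) + 5)*exp(p)/(exp(3*p) - 15*exp(2*p) + 75*exp(p) - 125)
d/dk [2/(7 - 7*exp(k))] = 1/(14*sinh(k/2)^2)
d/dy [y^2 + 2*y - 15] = 2*y + 2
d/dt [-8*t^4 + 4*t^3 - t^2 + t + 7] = -32*t^3 + 12*t^2 - 2*t + 1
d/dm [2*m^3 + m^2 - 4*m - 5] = 6*m^2 + 2*m - 4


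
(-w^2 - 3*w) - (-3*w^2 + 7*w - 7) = 2*w^2 - 10*w + 7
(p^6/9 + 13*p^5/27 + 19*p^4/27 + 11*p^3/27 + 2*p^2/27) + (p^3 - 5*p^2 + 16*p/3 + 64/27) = p^6/9 + 13*p^5/27 + 19*p^4/27 + 38*p^3/27 - 133*p^2/27 + 16*p/3 + 64/27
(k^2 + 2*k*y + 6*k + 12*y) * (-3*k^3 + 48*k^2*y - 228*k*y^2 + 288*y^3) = -3*k^5 + 42*k^4*y - 18*k^4 - 132*k^3*y^2 + 252*k^3*y - 168*k^2*y^3 - 792*k^2*y^2 + 576*k*y^4 - 1008*k*y^3 + 3456*y^4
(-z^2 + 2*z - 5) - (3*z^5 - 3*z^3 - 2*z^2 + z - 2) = -3*z^5 + 3*z^3 + z^2 + z - 3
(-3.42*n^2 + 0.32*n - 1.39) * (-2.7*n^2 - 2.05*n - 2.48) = 9.234*n^4 + 6.147*n^3 + 11.5786*n^2 + 2.0559*n + 3.4472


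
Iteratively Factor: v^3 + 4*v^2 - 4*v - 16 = (v + 2)*(v^2 + 2*v - 8) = (v - 2)*(v + 2)*(v + 4)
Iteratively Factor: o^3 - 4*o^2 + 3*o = (o - 1)*(o^2 - 3*o) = (o - 3)*(o - 1)*(o)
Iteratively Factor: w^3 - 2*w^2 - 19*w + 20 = (w + 4)*(w^2 - 6*w + 5) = (w - 5)*(w + 4)*(w - 1)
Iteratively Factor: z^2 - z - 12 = (z + 3)*(z - 4)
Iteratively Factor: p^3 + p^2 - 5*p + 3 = (p - 1)*(p^2 + 2*p - 3) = (p - 1)*(p + 3)*(p - 1)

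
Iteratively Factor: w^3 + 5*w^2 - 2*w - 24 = (w + 3)*(w^2 + 2*w - 8) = (w + 3)*(w + 4)*(w - 2)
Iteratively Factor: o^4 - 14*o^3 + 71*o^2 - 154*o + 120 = (o - 4)*(o^3 - 10*o^2 + 31*o - 30) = (o - 4)*(o - 3)*(o^2 - 7*o + 10) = (o - 5)*(o - 4)*(o - 3)*(o - 2)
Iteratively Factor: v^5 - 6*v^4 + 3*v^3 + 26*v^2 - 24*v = (v + 2)*(v^4 - 8*v^3 + 19*v^2 - 12*v) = v*(v + 2)*(v^3 - 8*v^2 + 19*v - 12) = v*(v - 3)*(v + 2)*(v^2 - 5*v + 4) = v*(v - 3)*(v - 1)*(v + 2)*(v - 4)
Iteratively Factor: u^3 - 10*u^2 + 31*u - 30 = (u - 3)*(u^2 - 7*u + 10) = (u - 5)*(u - 3)*(u - 2)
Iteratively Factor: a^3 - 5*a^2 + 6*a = (a - 2)*(a^2 - 3*a) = (a - 3)*(a - 2)*(a)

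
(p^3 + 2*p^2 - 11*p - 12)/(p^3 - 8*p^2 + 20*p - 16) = (p^3 + 2*p^2 - 11*p - 12)/(p^3 - 8*p^2 + 20*p - 16)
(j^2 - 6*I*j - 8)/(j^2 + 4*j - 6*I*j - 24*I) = (j^2 - 6*I*j - 8)/(j^2 + j*(4 - 6*I) - 24*I)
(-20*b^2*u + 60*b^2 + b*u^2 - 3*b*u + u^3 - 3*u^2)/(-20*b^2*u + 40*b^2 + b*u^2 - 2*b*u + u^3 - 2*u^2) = (u - 3)/(u - 2)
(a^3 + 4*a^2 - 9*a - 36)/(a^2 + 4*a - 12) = (a^3 + 4*a^2 - 9*a - 36)/(a^2 + 4*a - 12)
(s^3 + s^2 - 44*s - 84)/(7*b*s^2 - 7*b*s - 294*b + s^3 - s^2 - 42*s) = (s + 2)/(7*b + s)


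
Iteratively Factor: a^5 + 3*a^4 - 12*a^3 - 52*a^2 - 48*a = (a + 2)*(a^4 + a^3 - 14*a^2 - 24*a) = (a + 2)^2*(a^3 - a^2 - 12*a) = (a + 2)^2*(a + 3)*(a^2 - 4*a) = a*(a + 2)^2*(a + 3)*(a - 4)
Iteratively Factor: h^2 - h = (h - 1)*(h)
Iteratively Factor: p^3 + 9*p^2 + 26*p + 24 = (p + 2)*(p^2 + 7*p + 12) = (p + 2)*(p + 4)*(p + 3)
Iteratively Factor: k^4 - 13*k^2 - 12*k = (k + 1)*(k^3 - k^2 - 12*k) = (k + 1)*(k + 3)*(k^2 - 4*k) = (k - 4)*(k + 1)*(k + 3)*(k)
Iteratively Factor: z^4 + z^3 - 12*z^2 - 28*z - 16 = (z + 2)*(z^3 - z^2 - 10*z - 8) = (z - 4)*(z + 2)*(z^2 + 3*z + 2) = (z - 4)*(z + 1)*(z + 2)*(z + 2)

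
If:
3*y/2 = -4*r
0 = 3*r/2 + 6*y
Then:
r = 0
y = 0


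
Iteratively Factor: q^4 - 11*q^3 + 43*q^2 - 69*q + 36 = (q - 3)*(q^3 - 8*q^2 + 19*q - 12) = (q - 4)*(q - 3)*(q^2 - 4*q + 3) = (q - 4)*(q - 3)^2*(q - 1)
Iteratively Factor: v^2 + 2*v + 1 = (v + 1)*(v + 1)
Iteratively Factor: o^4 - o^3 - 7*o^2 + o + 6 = (o + 2)*(o^3 - 3*o^2 - o + 3) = (o + 1)*(o + 2)*(o^2 - 4*o + 3) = (o - 3)*(o + 1)*(o + 2)*(o - 1)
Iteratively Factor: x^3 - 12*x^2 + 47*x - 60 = (x - 5)*(x^2 - 7*x + 12) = (x - 5)*(x - 3)*(x - 4)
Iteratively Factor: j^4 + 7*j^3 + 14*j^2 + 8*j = (j + 4)*(j^3 + 3*j^2 + 2*j) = j*(j + 4)*(j^2 + 3*j + 2) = j*(j + 1)*(j + 4)*(j + 2)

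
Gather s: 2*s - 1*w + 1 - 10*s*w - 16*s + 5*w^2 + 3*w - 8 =s*(-10*w - 14) + 5*w^2 + 2*w - 7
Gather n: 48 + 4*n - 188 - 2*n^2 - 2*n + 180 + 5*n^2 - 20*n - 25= 3*n^2 - 18*n + 15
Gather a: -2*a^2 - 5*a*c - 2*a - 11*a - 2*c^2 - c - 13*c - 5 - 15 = -2*a^2 + a*(-5*c - 13) - 2*c^2 - 14*c - 20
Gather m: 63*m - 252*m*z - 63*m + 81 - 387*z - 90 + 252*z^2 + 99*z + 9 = -252*m*z + 252*z^2 - 288*z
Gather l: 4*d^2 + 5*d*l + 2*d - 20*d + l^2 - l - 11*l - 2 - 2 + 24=4*d^2 - 18*d + l^2 + l*(5*d - 12) + 20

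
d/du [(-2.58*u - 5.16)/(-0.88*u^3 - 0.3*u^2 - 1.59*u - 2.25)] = (2.2704*u^3 + 0.774*u^2 + 4.1022*u - (2.58*u + 5.16)*(2.64*u^2 + 0.6*u + 1.59) + 5.805)/(0.88*u^3 + 0.3*u^2 + 1.59*u + 2.25)^2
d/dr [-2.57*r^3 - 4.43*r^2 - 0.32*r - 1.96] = -7.71*r^2 - 8.86*r - 0.32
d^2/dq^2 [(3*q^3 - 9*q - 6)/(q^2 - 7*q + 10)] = 216/(q^3 - 15*q^2 + 75*q - 125)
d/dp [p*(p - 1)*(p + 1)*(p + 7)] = 4*p^3 + 21*p^2 - 2*p - 7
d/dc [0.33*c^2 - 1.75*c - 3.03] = 0.66*c - 1.75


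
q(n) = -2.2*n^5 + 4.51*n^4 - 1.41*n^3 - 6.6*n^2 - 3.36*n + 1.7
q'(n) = -11.0*n^4 + 18.04*n^3 - 4.23*n^2 - 13.2*n - 3.36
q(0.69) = -3.55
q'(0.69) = -11.05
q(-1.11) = 9.78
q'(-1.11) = -35.29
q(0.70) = -3.66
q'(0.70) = -11.13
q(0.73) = -3.99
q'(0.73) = -11.36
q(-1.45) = 31.03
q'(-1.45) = -96.74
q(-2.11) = 174.05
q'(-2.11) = -381.84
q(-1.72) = 67.72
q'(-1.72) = -181.24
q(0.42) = -0.87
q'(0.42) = -8.66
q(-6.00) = 23040.98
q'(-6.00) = -18229.08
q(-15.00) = 1902269.60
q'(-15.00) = -618517.11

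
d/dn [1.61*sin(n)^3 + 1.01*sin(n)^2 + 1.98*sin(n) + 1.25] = (4.83*sin(n)^2 + 2.02*sin(n) + 1.98)*cos(n)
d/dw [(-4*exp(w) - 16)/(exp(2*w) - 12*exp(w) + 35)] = 4*(2*(exp(w) - 6)*(exp(w) + 4) - exp(2*w) + 12*exp(w) - 35)*exp(w)/(exp(2*w) - 12*exp(w) + 35)^2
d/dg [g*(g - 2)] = 2*g - 2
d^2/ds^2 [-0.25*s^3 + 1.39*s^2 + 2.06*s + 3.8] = 2.78 - 1.5*s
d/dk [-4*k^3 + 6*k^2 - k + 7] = -12*k^2 + 12*k - 1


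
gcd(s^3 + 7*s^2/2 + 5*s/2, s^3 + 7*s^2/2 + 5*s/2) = s^3 + 7*s^2/2 + 5*s/2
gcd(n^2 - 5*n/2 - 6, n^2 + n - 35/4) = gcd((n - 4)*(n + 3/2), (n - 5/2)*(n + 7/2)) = 1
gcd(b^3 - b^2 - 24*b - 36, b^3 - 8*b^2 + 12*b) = b - 6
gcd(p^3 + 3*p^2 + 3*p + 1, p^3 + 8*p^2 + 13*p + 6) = p^2 + 2*p + 1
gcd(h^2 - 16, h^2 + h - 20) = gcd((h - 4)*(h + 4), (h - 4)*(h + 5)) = h - 4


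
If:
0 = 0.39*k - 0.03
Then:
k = 0.08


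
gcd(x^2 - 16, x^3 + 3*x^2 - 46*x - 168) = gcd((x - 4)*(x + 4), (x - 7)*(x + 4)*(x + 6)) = x + 4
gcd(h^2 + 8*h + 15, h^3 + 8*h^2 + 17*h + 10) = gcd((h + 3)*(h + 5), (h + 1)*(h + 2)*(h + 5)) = h + 5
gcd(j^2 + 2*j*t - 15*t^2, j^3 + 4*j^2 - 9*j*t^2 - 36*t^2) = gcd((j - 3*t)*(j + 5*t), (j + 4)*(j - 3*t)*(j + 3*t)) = -j + 3*t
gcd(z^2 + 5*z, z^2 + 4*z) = z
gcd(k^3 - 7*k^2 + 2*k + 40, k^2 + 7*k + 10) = k + 2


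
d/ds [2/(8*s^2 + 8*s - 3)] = 16*(-2*s - 1)/(8*s^2 + 8*s - 3)^2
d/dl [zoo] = 0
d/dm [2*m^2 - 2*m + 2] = 4*m - 2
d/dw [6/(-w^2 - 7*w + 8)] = 6*(2*w + 7)/(w^2 + 7*w - 8)^2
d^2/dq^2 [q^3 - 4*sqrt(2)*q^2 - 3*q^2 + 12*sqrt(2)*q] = 6*q - 8*sqrt(2) - 6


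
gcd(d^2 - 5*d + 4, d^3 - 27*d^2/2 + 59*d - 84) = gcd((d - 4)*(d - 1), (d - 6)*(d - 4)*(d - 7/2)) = d - 4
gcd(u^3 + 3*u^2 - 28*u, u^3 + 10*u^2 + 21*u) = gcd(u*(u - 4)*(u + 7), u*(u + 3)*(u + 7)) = u^2 + 7*u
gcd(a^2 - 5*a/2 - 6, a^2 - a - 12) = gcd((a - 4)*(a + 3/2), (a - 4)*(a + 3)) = a - 4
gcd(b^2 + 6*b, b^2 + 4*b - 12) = b + 6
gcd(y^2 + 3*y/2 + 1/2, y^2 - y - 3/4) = y + 1/2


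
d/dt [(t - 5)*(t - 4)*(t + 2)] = 3*t^2 - 14*t + 2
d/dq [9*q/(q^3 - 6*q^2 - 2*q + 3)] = 9*(-2*q^3 + 6*q^2 + 3)/(q^6 - 12*q^5 + 32*q^4 + 30*q^3 - 32*q^2 - 12*q + 9)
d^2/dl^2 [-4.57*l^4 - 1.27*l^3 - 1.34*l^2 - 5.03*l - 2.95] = -54.84*l^2 - 7.62*l - 2.68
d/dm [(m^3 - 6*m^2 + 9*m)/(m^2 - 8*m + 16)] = (m^3 - 12*m^2 + 39*m - 36)/(m^3 - 12*m^2 + 48*m - 64)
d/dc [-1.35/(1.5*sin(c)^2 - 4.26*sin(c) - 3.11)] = (4.05*sin(c) - 5.751)*cos(c)/(-1.5*sin(c)^2 + 4.26*sin(c) + 3.11)^2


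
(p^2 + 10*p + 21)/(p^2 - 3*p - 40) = (p^2 + 10*p + 21)/(p^2 - 3*p - 40)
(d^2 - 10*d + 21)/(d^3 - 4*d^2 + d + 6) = (d - 7)/(d^2 - d - 2)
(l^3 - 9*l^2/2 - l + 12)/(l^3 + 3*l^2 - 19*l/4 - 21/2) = 2*(l - 4)/(2*l + 7)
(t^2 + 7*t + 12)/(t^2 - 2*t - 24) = (t + 3)/(t - 6)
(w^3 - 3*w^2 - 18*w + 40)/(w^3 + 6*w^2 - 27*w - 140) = (w - 2)/(w + 7)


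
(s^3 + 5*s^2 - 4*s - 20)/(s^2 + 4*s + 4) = (s^2 + 3*s - 10)/(s + 2)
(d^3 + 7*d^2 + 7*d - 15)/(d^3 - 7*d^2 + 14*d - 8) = (d^2 + 8*d + 15)/(d^2 - 6*d + 8)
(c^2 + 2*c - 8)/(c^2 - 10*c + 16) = (c + 4)/(c - 8)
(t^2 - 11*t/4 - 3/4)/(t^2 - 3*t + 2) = (4*t^2 - 11*t - 3)/(4*(t^2 - 3*t + 2))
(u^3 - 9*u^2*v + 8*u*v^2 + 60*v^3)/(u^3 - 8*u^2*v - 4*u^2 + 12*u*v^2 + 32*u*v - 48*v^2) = (u^2 - 3*u*v - 10*v^2)/(u^2 - 2*u*v - 4*u + 8*v)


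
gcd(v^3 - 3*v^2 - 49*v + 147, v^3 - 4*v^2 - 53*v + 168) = v^2 + 4*v - 21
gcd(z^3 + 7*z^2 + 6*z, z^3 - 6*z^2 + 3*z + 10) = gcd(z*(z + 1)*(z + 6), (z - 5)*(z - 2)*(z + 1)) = z + 1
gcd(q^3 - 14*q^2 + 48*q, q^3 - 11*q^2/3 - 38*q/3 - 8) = q - 6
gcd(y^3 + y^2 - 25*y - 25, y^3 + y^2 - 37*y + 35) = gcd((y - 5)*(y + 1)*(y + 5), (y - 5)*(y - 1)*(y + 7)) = y - 5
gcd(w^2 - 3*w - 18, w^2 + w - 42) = w - 6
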